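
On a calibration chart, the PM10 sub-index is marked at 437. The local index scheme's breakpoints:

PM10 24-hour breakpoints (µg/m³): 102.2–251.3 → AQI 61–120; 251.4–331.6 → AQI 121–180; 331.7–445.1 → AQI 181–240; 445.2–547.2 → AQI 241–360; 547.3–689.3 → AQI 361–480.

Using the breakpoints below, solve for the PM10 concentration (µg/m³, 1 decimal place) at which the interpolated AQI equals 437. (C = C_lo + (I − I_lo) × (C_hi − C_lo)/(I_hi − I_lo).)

AQI 437 lies in the 361–480 band, which corresponds to 547.3–689.3 µg/m³.
C = 547.3 + (437−361)×(689.3−547.3)/(480−361) = 547.3 + 76×142.0/119 ≈ 637.989 µg/m³ → 638.0 µg/m³ to 1 dp.

638.0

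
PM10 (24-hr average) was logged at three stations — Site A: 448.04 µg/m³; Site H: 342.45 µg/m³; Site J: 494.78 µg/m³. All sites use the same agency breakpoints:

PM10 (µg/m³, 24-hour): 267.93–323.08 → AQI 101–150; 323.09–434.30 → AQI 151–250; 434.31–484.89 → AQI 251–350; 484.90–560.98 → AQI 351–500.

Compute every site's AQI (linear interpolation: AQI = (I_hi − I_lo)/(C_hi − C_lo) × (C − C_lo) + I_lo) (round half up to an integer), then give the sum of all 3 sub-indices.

Site A 448.04: bracket 434.31–484.89 → index 251–350; slope 99/50.58, offset 13.73.
AQI = 251 + 99/50.58·13.73 ≈ 277.87 ⇒ 278.
Site H: 342.45 ∈ [323.09, 434.30] ↔ index [151, 250].
151 + (342.45−323.09)·(250−151)/(434.30−323.09) = 151 + 19.36·99/111.21 ≈ 168.23, so AQI = 168.
Site J 494.78: bracket 484.90–560.98 → index 351–500; slope 149/76.08, offset 9.88.
AQI = 351 + 149/76.08·9.88 ≈ 370.35 ⇒ 370.
AQIs: Site A=278, Site H=168, Site J=370. Sum = 278 + 168 + 370 = 816.

816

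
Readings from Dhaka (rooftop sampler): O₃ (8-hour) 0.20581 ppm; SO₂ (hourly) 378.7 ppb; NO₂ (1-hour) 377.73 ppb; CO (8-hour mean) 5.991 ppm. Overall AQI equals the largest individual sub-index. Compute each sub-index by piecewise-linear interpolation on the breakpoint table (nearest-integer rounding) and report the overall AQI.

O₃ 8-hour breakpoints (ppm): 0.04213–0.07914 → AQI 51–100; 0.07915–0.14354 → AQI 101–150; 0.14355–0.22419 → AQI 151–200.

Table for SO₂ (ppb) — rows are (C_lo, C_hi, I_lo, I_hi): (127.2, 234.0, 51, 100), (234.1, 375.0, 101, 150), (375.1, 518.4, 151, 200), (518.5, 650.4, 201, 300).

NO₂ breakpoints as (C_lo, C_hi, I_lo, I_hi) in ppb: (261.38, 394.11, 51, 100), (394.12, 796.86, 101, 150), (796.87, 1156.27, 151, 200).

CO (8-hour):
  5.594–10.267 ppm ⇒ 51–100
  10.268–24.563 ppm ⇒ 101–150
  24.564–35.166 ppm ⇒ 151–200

O₃ 0.20581: bracket 0.14355–0.22419 → index 151–200; slope 49/0.08064, offset 0.06226.
AQI = 151 + 49/0.08064·0.06226 ≈ 188.83 ⇒ 189.
SO₂: 378.7 ∈ [375.1, 518.4] ↔ index [151, 200].
151 + (378.7−375.1)·(200−151)/(518.4−375.1) = 151 + 3.6·49/143.3 ≈ 152.23, so AQI = 152.
NO₂: row 261.38–394.11 (AQI 51–100). (100−51)·(377.73−261.38)/(394.11−261.38) + 51 = 49·116.35/132.73 + 51 ≈ 93.95 → 94.
CO: 5.991 lies in 5.594–10.267, so I_lo=51, I_hi=100, C_lo=5.594, C_hi=10.267.
(100−51)/(10.267−5.594) × (5.991−5.594) + 51 = 49/4.673 × 0.397 + 51 ≈ 55.16 → 55.
Sub-indices: O₃→189, SO₂→152, NO₂→94, CO→55. Overall AQI = max = 189; dominant pollutant is O₃.
AQI 189: Unhealthy.

189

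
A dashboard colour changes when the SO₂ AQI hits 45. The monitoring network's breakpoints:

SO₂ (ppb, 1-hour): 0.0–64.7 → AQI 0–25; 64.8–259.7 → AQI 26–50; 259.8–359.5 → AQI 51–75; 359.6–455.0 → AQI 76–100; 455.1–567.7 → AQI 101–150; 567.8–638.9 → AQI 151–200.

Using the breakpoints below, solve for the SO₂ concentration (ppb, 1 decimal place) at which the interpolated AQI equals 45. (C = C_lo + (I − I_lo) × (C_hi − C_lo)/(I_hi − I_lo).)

219.1

AQI 45 lies in the 26–50 band, which corresponds to 64.8–259.7 ppb.
C = 64.8 + (45−26)×(259.7−64.8)/(50−26) = 64.8 + 19×194.9/24 ≈ 219.096 ppb → 219.1 ppb to 1 dp.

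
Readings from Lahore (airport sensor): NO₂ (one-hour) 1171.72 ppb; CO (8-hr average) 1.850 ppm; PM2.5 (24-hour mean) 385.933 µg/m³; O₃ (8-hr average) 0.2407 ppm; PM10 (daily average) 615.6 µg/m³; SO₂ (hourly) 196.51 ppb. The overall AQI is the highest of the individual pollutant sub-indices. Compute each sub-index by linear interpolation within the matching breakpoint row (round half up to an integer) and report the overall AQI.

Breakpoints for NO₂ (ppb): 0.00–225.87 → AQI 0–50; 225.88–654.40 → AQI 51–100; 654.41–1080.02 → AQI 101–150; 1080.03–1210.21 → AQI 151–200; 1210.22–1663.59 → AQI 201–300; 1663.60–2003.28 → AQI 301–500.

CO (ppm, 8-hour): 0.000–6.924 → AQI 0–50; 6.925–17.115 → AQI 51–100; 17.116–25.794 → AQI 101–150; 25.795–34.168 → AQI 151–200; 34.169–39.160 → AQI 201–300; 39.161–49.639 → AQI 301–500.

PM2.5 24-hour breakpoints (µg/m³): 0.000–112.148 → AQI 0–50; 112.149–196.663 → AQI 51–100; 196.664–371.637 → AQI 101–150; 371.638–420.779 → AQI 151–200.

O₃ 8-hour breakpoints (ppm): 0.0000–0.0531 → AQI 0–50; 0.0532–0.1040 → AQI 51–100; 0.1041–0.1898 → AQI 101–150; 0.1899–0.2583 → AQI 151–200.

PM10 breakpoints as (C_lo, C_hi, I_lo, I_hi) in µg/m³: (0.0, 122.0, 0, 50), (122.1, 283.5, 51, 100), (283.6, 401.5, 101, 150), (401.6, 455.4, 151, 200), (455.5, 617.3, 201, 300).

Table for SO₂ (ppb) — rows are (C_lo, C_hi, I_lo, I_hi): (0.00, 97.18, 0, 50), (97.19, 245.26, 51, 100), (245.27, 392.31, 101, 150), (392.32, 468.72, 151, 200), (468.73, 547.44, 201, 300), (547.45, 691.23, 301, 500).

299

NO₂: 1171.72 lies in 1080.03–1210.21, so I_lo=151, I_hi=200, C_lo=1080.03, C_hi=1210.21.
(200−151)/(1210.21−1080.03) × (1171.72−1080.03) + 151 = 49/130.18 × 91.69 + 151 ≈ 185.51 → 186.
CO: 1.850 ∈ [0.000, 6.924] ↔ index [0, 50].
0 + (1.850−0.000)·(50−0)/(6.924−0.000) = 0 + 1.850·50/6.924 ≈ 13.36, so AQI = 13.
PM2.5: 385.933 ∈ [371.638, 420.779] ↔ index [151, 200].
151 + (385.933−371.638)·(200−151)/(420.779−371.638) = 151 + 14.295·49/49.141 ≈ 165.25, so AQI = 165.
O₃: row 0.1899–0.2583 (AQI 151–200). (200−151)·(0.2407−0.1899)/(0.2583−0.1899) + 151 = 49·0.0508/0.0684 + 151 ≈ 187.39 → 187.
PM10 615.6: bracket 455.5–617.3 → index 201–300; slope 99/161.8, offset 160.1.
AQI = 201 + 99/161.8·160.1 ≈ 298.96 ⇒ 299.
SO₂: 196.51 ∈ [97.19, 245.26] ↔ index [51, 100].
51 + (196.51−97.19)·(100−51)/(245.26−97.19) = 51 + 99.32·49/148.07 ≈ 83.87, so AQI = 84.
Sub-indices: NO₂→186, CO→13, PM2.5→165, O₃→187, PM10→299, SO₂→84. Overall AQI = max = 299; dominant pollutant is PM10.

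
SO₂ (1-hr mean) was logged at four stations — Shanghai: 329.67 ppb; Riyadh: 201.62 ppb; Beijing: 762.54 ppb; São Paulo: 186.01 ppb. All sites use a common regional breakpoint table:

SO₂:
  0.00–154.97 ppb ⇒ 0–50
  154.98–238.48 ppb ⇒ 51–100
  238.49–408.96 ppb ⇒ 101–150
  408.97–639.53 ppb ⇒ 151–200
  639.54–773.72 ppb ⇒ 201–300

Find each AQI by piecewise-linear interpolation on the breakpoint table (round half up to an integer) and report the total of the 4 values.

566

Shanghai: 329.67 ∈ [238.49, 408.96] ↔ index [101, 150].
101 + (329.67−238.49)·(150−101)/(408.96−238.49) = 101 + 91.18·49/170.47 ≈ 127.21, so AQI = 127.
Riyadh 201.62: bracket 154.98–238.48 → index 51–100; slope 49/83.50, offset 46.64.
AQI = 51 + 49/83.50·46.64 ≈ 78.37 ⇒ 78.
Beijing: 762.54 lies in 639.54–773.72, so I_lo=201, I_hi=300, C_lo=639.54, C_hi=773.72.
(300−201)/(773.72−639.54) × (762.54−639.54) + 201 = 99/134.18 × 123.00 + 201 ≈ 291.75 → 292.
São Paulo: 186.01 lies in 154.98–238.48, so I_lo=51, I_hi=100, C_lo=154.98, C_hi=238.48.
(100−51)/(238.48−154.98) × (186.01−154.98) + 51 = 49/83.50 × 31.03 + 51 ≈ 69.21 → 69.
AQIs: Shanghai=127, Riyadh=78, Beijing=292, São Paulo=69. Sum = 127 + 78 + 292 + 69 = 566.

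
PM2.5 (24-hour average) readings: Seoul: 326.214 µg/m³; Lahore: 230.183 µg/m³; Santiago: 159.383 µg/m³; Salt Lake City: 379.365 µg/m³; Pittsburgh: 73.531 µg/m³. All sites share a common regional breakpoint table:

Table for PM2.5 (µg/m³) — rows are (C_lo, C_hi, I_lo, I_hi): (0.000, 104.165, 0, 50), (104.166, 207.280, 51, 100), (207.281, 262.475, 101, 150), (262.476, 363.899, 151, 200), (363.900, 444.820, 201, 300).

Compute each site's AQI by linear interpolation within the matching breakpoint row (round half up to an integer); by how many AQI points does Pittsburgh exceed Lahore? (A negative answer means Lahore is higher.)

Seoul: 326.214 lies in 262.476–363.899, so I_lo=151, I_hi=200, C_lo=262.476, C_hi=363.899.
(200−151)/(363.899−262.476) × (326.214−262.476) + 151 = 49/101.423 × 63.738 + 151 ≈ 181.79 → 182.
Lahore 230.183: bracket 207.281–262.475 → index 101–150; slope 49/55.194, offset 22.902.
AQI = 101 + 49/55.194·22.902 ≈ 121.33 ⇒ 121.
Santiago: 159.383 ∈ [104.166, 207.280] ↔ index [51, 100].
51 + (159.383−104.166)·(100−51)/(207.280−104.166) = 51 + 55.217·49/103.114 ≈ 77.24, so AQI = 77.
Salt Lake City: 379.365 ∈ [363.900, 444.820] ↔ index [201, 300].
201 + (379.365−363.900)·(300−201)/(444.820−363.900) = 201 + 15.465·99/80.920 ≈ 219.92, so AQI = 220.
Pittsburgh: row 0.000–104.165 (AQI 0–50). (50−0)·(73.531−0.000)/(104.165−0.000) + 0 = 50·73.531/104.165 + 0 ≈ 35.30 → 35.
AQIs: Seoul=182, Lahore=121, Santiago=77, Salt Lake City=220, Pittsburgh=35. Pittsburgh (35) − Lahore (121) = -86.

-86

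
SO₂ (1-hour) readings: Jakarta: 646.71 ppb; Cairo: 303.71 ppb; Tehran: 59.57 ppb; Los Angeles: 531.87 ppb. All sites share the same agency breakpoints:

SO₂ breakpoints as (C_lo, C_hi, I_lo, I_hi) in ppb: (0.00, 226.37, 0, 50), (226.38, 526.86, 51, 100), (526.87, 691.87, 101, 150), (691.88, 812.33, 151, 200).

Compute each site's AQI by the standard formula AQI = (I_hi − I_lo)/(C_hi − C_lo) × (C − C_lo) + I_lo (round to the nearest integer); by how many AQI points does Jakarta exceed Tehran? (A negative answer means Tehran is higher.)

Jakarta: 646.71 ∈ [526.87, 691.87] ↔ index [101, 150].
101 + (646.71−526.87)·(150−101)/(691.87−526.87) = 101 + 119.84·49/165.00 ≈ 136.59, so AQI = 137.
Cairo 303.71: bracket 226.38–526.86 → index 51–100; slope 49/300.48, offset 77.33.
AQI = 51 + 49/300.48·77.33 ≈ 63.61 ⇒ 64.
Tehran 59.57: bracket 0.00–226.37 → index 0–50; slope 50/226.37, offset 59.57.
AQI = 0 + 50/226.37·59.57 ≈ 13.16 ⇒ 13.
Los Angeles: 531.87 ∈ [526.87, 691.87] ↔ index [101, 150].
101 + (531.87−526.87)·(150−101)/(691.87−526.87) = 101 + 5.00·49/165.00 ≈ 102.48, so AQI = 102.
AQIs: Jakarta=137, Cairo=64, Tehran=13, Los Angeles=102. Jakarta (137) − Tehran (13) = 124.

124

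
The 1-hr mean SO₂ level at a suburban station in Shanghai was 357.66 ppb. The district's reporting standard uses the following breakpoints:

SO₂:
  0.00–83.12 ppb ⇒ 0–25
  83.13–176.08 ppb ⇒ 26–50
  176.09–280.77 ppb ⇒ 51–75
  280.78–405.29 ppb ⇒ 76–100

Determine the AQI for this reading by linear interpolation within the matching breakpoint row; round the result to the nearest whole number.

SO₂: 357.66 ∈ [280.78, 405.29] ↔ index [76, 100].
76 + (357.66−280.78)·(100−76)/(405.29−280.78) = 76 + 76.88·24/124.51 ≈ 90.82, so AQI = 91.

91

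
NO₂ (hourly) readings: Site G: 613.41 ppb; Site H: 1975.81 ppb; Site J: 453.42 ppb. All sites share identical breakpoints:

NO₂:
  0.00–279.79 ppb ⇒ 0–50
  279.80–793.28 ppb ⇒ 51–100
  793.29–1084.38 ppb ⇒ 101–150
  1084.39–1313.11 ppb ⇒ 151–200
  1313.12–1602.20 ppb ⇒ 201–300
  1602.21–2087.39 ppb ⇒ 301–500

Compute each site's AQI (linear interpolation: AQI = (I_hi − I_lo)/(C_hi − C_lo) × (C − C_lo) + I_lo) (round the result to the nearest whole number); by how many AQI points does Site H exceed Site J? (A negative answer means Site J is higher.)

Site G: 613.41 ∈ [279.80, 793.28] ↔ index [51, 100].
51 + (613.41−279.80)·(100−51)/(793.28−279.80) = 51 + 333.61·49/513.48 ≈ 82.84, so AQI = 83.
Site H: 1975.81 lies in 1602.21–2087.39, so I_lo=301, I_hi=500, C_lo=1602.21, C_hi=2087.39.
(500−301)/(2087.39−1602.21) × (1975.81−1602.21) + 301 = 199/485.18 × 373.60 + 301 ≈ 454.23 → 454.
Site J: row 279.80–793.28 (AQI 51–100). (100−51)·(453.42−279.80)/(793.28−279.80) + 51 = 49·173.62/513.48 + 51 ≈ 67.57 → 68.
AQIs: Site G=83, Site H=454, Site J=68. Site H (454) − Site J (68) = 386.

386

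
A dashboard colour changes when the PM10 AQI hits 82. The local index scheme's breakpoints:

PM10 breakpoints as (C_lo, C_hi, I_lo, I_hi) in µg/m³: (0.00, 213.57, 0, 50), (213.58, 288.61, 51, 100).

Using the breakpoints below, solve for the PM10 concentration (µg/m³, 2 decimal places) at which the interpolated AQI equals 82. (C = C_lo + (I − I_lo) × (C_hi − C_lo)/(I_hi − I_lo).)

261.05

AQI 82 lies in the 51–100 band, which corresponds to 213.58–288.61 µg/m³.
C = 213.58 + (82−51)×(288.61−213.58)/(100−51) = 213.58 + 31×75.03/49 ≈ 261.0480 µg/m³ → 261.05 µg/m³ to 2 dp.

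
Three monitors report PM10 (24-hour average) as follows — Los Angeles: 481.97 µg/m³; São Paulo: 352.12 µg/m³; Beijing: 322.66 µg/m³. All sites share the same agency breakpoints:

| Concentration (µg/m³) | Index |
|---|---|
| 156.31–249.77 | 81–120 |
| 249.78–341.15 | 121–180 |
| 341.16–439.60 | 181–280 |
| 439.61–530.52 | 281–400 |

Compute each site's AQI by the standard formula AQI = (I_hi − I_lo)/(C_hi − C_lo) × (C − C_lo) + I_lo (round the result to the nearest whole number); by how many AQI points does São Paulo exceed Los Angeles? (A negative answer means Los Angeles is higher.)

Los Angeles: row 439.61–530.52 (AQI 281–400). (400−281)·(481.97−439.61)/(530.52−439.61) + 281 = 119·42.36/90.91 + 281 ≈ 336.45 → 336.
São Paulo: 352.12 lies in 341.16–439.60, so I_lo=181, I_hi=280, C_lo=341.16, C_hi=439.60.
(280−181)/(439.60−341.16) × (352.12−341.16) + 181 = 99/98.44 × 10.96 + 181 ≈ 192.02 → 192.
Beijing 322.66: bracket 249.78–341.15 → index 121–180; slope 59/91.37, offset 72.88.
AQI = 121 + 59/91.37·72.88 ≈ 168.06 ⇒ 168.
AQIs: Los Angeles=336, São Paulo=192, Beijing=168. São Paulo (192) − Los Angeles (336) = -144.

-144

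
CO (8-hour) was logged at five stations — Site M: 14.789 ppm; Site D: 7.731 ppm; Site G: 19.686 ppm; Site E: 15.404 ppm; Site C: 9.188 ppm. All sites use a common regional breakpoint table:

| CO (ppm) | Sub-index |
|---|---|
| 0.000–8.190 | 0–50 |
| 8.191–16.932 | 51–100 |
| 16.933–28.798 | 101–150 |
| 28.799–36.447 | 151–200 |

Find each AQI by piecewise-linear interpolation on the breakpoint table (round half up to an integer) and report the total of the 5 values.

Site M: row 8.191–16.932 (AQI 51–100). (100−51)·(14.789−8.191)/(16.932−8.191) + 51 = 49·6.598/8.741 + 51 ≈ 87.99 → 88.
Site D: row 0.000–8.190 (AQI 0–50). (50−0)·(7.731−0.000)/(8.190−0.000) + 0 = 50·7.731/8.190 + 0 ≈ 47.20 → 47.
Site G: 19.686 ∈ [16.933, 28.798] ↔ index [101, 150].
101 + (19.686−16.933)·(150−101)/(28.798−16.933) = 101 + 2.753·49/11.865 ≈ 112.37, so AQI = 112.
Site E: row 8.191–16.932 (AQI 51–100). (100−51)·(15.404−8.191)/(16.932−8.191) + 51 = 49·7.213/8.741 + 51 ≈ 91.43 → 91.
Site C: 9.188 lies in 8.191–16.932, so I_lo=51, I_hi=100, C_lo=8.191, C_hi=16.932.
(100−51)/(16.932−8.191) × (9.188−8.191) + 51 = 49/8.741 × 0.997 + 51 ≈ 56.59 → 57.
AQIs: Site M=88, Site D=47, Site G=112, Site E=91, Site C=57. Sum = 88 + 47 + 112 + 91 + 57 = 395.

395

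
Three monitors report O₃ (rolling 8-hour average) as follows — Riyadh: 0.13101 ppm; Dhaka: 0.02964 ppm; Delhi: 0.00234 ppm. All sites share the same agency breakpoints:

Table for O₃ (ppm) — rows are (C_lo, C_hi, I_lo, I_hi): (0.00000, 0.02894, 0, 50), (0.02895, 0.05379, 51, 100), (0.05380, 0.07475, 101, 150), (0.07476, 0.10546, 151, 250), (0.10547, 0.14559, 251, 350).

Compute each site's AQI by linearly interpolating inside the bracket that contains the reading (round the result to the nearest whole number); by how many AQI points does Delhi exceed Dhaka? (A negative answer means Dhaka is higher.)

Riyadh: 0.13101 ∈ [0.10547, 0.14559] ↔ index [251, 350].
251 + (0.13101−0.10547)·(350−251)/(0.14559−0.10547) = 251 + 0.02554·99/0.04012 ≈ 314.02, so AQI = 314.
Dhaka 0.02964: bracket 0.02895–0.05379 → index 51–100; slope 49/0.02484, offset 0.00069.
AQI = 51 + 49/0.02484·0.00069 ≈ 52.36 ⇒ 52.
Delhi 0.00234: bracket 0.00000–0.02894 → index 0–50; slope 50/0.02894, offset 0.00234.
AQI = 0 + 50/0.02894·0.00234 ≈ 4.04 ⇒ 4.
AQIs: Riyadh=314, Dhaka=52, Delhi=4. Delhi (4) − Dhaka (52) = -48.

-48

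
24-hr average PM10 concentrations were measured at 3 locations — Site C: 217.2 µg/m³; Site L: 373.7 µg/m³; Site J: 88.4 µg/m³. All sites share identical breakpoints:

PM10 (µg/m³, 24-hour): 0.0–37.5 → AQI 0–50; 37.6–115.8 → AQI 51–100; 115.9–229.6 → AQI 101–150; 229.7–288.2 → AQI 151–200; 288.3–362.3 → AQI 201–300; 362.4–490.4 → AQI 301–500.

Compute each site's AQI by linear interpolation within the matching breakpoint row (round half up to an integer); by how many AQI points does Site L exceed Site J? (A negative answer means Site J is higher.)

236

Site C: 217.2 ∈ [115.9, 229.6] ↔ index [101, 150].
101 + (217.2−115.9)·(150−101)/(229.6−115.9) = 101 + 101.3·49/113.7 ≈ 144.66, so AQI = 145.
Site L 373.7: bracket 362.4–490.4 → index 301–500; slope 199/128.0, offset 11.3.
AQI = 301 + 199/128.0·11.3 ≈ 318.57 ⇒ 319.
Site J 88.4: bracket 37.6–115.8 → index 51–100; slope 49/78.2, offset 50.8.
AQI = 51 + 49/78.2·50.8 ≈ 82.83 ⇒ 83.
AQIs: Site C=145, Site L=319, Site J=83. Site L (319) − Site J (83) = 236.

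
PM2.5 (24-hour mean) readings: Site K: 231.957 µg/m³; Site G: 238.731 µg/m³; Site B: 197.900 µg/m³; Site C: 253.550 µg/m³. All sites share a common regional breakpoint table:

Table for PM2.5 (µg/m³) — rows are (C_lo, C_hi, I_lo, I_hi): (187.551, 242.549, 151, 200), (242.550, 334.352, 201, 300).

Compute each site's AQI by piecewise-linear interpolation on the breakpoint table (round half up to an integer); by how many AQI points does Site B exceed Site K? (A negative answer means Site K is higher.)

Site K: 231.957 ∈ [187.551, 242.549] ↔ index [151, 200].
151 + (231.957−187.551)·(200−151)/(242.549−187.551) = 151 + 44.406·49/54.998 ≈ 190.56, so AQI = 191.
Site G: 238.731 ∈ [187.551, 242.549] ↔ index [151, 200].
151 + (238.731−187.551)·(200−151)/(242.549−187.551) = 151 + 51.180·49/54.998 ≈ 196.60, so AQI = 197.
Site B: 197.900 lies in 187.551–242.549, so I_lo=151, I_hi=200, C_lo=187.551, C_hi=242.549.
(200−151)/(242.549−187.551) × (197.900−187.551) + 151 = 49/54.998 × 10.349 + 151 ≈ 160.22 → 160.
Site C: 253.550 lies in 242.550–334.352, so I_lo=201, I_hi=300, C_lo=242.550, C_hi=334.352.
(300−201)/(334.352−242.550) × (253.550−242.550) + 201 = 99/91.802 × 11.000 + 201 ≈ 212.86 → 213.
AQIs: Site K=191, Site G=197, Site B=160, Site C=213. Site B (160) − Site K (191) = -31.

-31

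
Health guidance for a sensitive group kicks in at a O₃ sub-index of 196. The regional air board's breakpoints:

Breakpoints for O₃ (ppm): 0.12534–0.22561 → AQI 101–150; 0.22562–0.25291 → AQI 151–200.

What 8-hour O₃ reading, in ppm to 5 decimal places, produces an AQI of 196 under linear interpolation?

AQI 196 lies in the 151–200 band, which corresponds to 0.22562–0.25291 ppm.
C = 0.22562 + (196−151)×(0.25291−0.22562)/(200−151) = 0.22562 + 45×0.02729/49 ≈ 0.2506822 ppm → 0.25068 ppm to 5 dp.

0.25068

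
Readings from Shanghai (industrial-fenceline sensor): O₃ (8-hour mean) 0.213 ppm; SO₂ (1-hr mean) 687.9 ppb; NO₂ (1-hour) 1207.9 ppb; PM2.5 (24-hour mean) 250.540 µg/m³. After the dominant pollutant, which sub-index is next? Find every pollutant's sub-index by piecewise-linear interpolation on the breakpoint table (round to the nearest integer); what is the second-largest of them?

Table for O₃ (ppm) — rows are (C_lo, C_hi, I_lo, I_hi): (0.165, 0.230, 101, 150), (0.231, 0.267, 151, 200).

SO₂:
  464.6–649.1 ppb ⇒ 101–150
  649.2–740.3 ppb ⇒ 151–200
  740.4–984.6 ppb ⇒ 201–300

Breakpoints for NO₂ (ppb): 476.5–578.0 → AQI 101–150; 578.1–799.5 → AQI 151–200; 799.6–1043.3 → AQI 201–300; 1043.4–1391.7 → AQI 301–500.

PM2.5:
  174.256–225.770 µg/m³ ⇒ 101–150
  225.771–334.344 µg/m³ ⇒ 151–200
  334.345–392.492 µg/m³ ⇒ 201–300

O₃: 0.213 lies in 0.165–0.230, so I_lo=101, I_hi=150, C_lo=0.165, C_hi=0.230.
(150−101)/(0.230−0.165) × (0.213−0.165) + 101 = 49/0.065 × 0.048 + 101 ≈ 137.18 → 137.
SO₂: 687.9 ∈ [649.2, 740.3] ↔ index [151, 200].
151 + (687.9−649.2)·(200−151)/(740.3−649.2) = 151 + 38.7·49/91.1 ≈ 171.82, so AQI = 172.
NO₂: 1207.9 lies in 1043.4–1391.7, so I_lo=301, I_hi=500, C_lo=1043.4, C_hi=1391.7.
(500−301)/(1391.7−1043.4) × (1207.9−1043.4) + 301 = 199/348.3 × 164.5 + 301 ≈ 394.99 → 395.
PM2.5: row 225.771–334.344 (AQI 151–200). (200−151)·(250.540−225.771)/(334.344−225.771) + 151 = 49·24.769/108.573 + 151 ≈ 162.18 → 162.
Sub-indices: O₃→137, SO₂→172, NO₂→395, PM2.5→162. Ranked high→low: 395, 172, 162, 137. Second-highest sub-index = 172.

172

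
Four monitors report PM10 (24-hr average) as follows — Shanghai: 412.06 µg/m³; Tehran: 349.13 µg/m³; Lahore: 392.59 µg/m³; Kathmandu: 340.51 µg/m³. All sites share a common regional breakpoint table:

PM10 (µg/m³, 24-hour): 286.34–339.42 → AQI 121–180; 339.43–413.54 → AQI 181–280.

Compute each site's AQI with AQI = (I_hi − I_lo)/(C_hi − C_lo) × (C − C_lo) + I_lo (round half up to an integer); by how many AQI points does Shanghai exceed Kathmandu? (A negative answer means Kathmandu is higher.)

Shanghai: 412.06 ∈ [339.43, 413.54] ↔ index [181, 280].
181 + (412.06−339.43)·(280−181)/(413.54−339.43) = 181 + 72.63·99/74.11 ≈ 278.02, so AQI = 278.
Tehran: 349.13 lies in 339.43–413.54, so I_lo=181, I_hi=280, C_lo=339.43, C_hi=413.54.
(280−181)/(413.54−339.43) × (349.13−339.43) + 181 = 99/74.11 × 9.70 + 181 ≈ 193.96 → 194.
Lahore: 392.59 ∈ [339.43, 413.54] ↔ index [181, 280].
181 + (392.59−339.43)·(280−181)/(413.54−339.43) = 181 + 53.16·99/74.11 ≈ 252.01, so AQI = 252.
Kathmandu: 340.51 ∈ [339.43, 413.54] ↔ index [181, 280].
181 + (340.51−339.43)·(280−181)/(413.54−339.43) = 181 + 1.08·99/74.11 ≈ 182.44, so AQI = 182.
AQIs: Shanghai=278, Tehran=194, Lahore=252, Kathmandu=182. Shanghai (278) − Kathmandu (182) = 96.

96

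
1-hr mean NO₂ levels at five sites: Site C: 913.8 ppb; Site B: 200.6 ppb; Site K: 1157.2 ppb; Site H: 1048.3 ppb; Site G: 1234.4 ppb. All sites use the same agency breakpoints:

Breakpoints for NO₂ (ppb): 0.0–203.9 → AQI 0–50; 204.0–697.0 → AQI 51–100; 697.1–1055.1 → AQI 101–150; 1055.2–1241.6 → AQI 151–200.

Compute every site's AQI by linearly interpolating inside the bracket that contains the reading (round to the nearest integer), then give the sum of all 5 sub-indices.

Site C: 913.8 ∈ [697.1, 1055.1] ↔ index [101, 150].
101 + (913.8−697.1)·(150−101)/(1055.1−697.1) = 101 + 216.7·49/358.0 ≈ 130.66, so AQI = 131.
Site B 200.6: bracket 0.0–203.9 → index 0–50; slope 50/203.9, offset 200.6.
AQI = 0 + 50/203.9·200.6 ≈ 49.19 ⇒ 49.
Site K: 1157.2 lies in 1055.2–1241.6, so I_lo=151, I_hi=200, C_lo=1055.2, C_hi=1241.6.
(200−151)/(1241.6−1055.2) × (1157.2−1055.2) + 151 = 49/186.4 × 102.0 + 151 ≈ 177.81 → 178.
Site H: 1048.3 ∈ [697.1, 1055.1] ↔ index [101, 150].
101 + (1048.3−697.1)·(150−101)/(1055.1−697.1) = 101 + 351.2·49/358.0 ≈ 149.07, so AQI = 149.
Site G: row 1055.2–1241.6 (AQI 151–200). (200−151)·(1234.4−1055.2)/(1241.6−1055.2) + 151 = 49·179.2/186.4 + 151 ≈ 198.11 → 198.
AQIs: Site C=131, Site B=49, Site K=178, Site H=149, Site G=198. Sum = 131 + 49 + 178 + 149 + 198 = 705.

705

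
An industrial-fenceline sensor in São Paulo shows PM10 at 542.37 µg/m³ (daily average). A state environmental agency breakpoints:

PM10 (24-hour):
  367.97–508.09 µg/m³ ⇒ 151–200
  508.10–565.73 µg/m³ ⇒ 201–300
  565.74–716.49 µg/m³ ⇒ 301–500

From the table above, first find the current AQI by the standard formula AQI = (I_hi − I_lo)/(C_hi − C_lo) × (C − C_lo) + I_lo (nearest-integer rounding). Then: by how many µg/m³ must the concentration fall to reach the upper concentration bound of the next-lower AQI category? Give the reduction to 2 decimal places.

PM10: 542.37 lies in 508.10–565.73, so I_lo=201, I_hi=300, C_lo=508.10, C_hi=565.73.
(300−201)/(565.73−508.10) × (542.37−508.10) + 201 = 99/57.63 × 34.27 + 201 ≈ 259.87 → 260.
Current AQI 260 is in the Very Unhealthy range (201–300). The next-lower category tops out at AQI 200, whose upper concentration bound is 508.09 µg/m³.
Reduction needed = 542.37 − 508.09 = 34.28 µg/m³.

34.28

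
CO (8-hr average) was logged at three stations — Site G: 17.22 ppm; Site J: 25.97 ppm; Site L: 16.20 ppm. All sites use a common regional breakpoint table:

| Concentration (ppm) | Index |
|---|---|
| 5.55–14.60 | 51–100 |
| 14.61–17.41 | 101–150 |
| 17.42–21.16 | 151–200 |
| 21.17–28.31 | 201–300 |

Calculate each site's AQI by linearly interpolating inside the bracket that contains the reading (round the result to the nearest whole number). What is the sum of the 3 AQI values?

544

Site G: 17.22 lies in 14.61–17.41, so I_lo=101, I_hi=150, C_lo=14.61, C_hi=17.41.
(150−101)/(17.41−14.61) × (17.22−14.61) + 101 = 49/2.80 × 2.61 + 101 ≈ 146.68 → 147.
Site J: row 21.17–28.31 (AQI 201–300). (300−201)·(25.97−21.17)/(28.31−21.17) + 201 = 99·4.80/7.14 + 201 ≈ 267.55 → 268.
Site L: 16.20 ∈ [14.61, 17.41] ↔ index [101, 150].
101 + (16.20−14.61)·(150−101)/(17.41−14.61) = 101 + 1.59·49/2.80 ≈ 128.83, so AQI = 129.
AQIs: Site G=147, Site J=268, Site L=129. Sum = 147 + 268 + 129 = 544.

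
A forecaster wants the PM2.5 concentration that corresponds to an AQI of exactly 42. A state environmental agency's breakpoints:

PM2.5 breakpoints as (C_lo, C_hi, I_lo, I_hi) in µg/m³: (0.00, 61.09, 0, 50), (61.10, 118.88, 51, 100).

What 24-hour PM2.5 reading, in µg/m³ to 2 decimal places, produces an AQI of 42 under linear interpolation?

51.32

AQI 42 lies in the 0–50 band, which corresponds to 0.00–61.09 µg/m³.
C = 0.00 + (42−0)×(61.09−0.00)/(50−0) = 0.00 + 42×61.09/50 ≈ 51.3156 µg/m³ → 51.32 µg/m³ to 2 dp.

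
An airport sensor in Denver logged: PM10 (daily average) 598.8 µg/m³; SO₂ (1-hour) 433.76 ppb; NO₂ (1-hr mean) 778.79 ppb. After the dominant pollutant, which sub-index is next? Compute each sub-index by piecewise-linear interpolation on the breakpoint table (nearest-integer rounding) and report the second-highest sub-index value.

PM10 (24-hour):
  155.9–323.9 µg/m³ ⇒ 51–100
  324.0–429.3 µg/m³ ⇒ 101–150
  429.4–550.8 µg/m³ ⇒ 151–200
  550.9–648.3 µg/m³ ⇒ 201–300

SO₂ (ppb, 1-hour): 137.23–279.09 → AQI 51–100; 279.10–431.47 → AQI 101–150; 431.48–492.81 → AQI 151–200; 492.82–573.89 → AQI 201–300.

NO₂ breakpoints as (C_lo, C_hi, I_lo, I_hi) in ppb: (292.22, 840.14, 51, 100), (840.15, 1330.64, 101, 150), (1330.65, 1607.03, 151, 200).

153

PM10: row 550.9–648.3 (AQI 201–300). (300−201)·(598.8−550.9)/(648.3−550.9) + 201 = 99·47.9/97.4 + 201 ≈ 249.69 → 250.
SO₂: 433.76 lies in 431.48–492.81, so I_lo=151, I_hi=200, C_lo=431.48, C_hi=492.81.
(200−151)/(492.81−431.48) × (433.76−431.48) + 151 = 49/61.33 × 2.28 + 151 ≈ 152.82 → 153.
NO₂: 778.79 ∈ [292.22, 840.14] ↔ index [51, 100].
51 + (778.79−292.22)·(100−51)/(840.14−292.22) = 51 + 486.57·49/547.92 ≈ 94.51, so AQI = 95.
Sub-indices: PM10→250, SO₂→153, NO₂→95. Ranked high→low: 250, 153, 95. Second-highest sub-index = 153.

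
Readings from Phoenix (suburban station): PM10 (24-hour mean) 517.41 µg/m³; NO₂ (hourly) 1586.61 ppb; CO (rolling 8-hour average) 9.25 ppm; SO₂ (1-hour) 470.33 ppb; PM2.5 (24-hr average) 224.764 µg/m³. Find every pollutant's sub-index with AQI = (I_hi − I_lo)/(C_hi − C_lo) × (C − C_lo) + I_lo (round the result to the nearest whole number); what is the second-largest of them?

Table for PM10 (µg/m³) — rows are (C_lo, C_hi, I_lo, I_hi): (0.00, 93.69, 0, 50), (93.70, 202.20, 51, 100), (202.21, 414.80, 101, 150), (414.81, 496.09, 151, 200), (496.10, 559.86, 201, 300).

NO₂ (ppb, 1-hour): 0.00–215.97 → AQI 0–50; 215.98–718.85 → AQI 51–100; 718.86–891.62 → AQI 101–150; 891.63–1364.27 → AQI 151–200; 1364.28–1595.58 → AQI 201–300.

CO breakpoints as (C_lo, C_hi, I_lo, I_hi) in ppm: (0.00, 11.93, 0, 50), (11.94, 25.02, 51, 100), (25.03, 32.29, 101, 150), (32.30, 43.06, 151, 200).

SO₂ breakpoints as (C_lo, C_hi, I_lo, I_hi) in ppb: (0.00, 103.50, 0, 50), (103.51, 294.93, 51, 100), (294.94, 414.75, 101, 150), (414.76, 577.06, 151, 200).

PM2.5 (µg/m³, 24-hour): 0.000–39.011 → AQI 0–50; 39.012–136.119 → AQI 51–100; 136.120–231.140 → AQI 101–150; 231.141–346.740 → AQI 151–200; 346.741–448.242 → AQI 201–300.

PM10: 517.41 ∈ [496.10, 559.86] ↔ index [201, 300].
201 + (517.41−496.10)·(300−201)/(559.86−496.10) = 201 + 21.31·99/63.76 ≈ 234.09, so AQI = 234.
NO₂: 1586.61 lies in 1364.28–1595.58, so I_lo=201, I_hi=300, C_lo=1364.28, C_hi=1595.58.
(300−201)/(1595.58−1364.28) × (1586.61−1364.28) + 201 = 99/231.30 × 222.33 + 201 ≈ 296.16 → 296.
CO: 9.25 lies in 0.00–11.93, so I_lo=0, I_hi=50, C_lo=0.00, C_hi=11.93.
(50−0)/(11.93−0.00) × (9.25−0.00) + 0 = 50/11.93 × 9.25 + 0 ≈ 38.77 → 39.
SO₂ 470.33: bracket 414.76–577.06 → index 151–200; slope 49/162.30, offset 55.57.
AQI = 151 + 49/162.30·55.57 ≈ 167.78 ⇒ 168.
PM2.5: row 136.120–231.140 (AQI 101–150). (150−101)·(224.764−136.120)/(231.140−136.120) + 101 = 49·88.644/95.020 + 101 ≈ 146.71 → 147.
Sub-indices: PM10→234, NO₂→296, CO→39, SO₂→168, PM2.5→147. Ranked high→low: 296, 234, 168, 147, 39. Second-highest sub-index = 234.

234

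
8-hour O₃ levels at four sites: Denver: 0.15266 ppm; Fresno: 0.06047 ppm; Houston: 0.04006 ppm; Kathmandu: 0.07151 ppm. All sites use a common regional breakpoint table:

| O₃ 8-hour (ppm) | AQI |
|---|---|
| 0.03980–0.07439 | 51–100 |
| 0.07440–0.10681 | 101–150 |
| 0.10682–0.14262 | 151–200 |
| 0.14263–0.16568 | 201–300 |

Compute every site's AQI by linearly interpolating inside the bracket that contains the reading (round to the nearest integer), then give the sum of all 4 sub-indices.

Denver 0.15266: bracket 0.14263–0.16568 → index 201–300; slope 99/0.02305, offset 0.01003.
AQI = 201 + 99/0.02305·0.01003 ≈ 244.08 ⇒ 244.
Fresno 0.06047: bracket 0.03980–0.07439 → index 51–100; slope 49/0.03459, offset 0.02067.
AQI = 51 + 49/0.03459·0.02067 ≈ 80.28 ⇒ 80.
Houston: row 0.03980–0.07439 (AQI 51–100). (100−51)·(0.04006−0.03980)/(0.07439−0.03980) + 51 = 49·0.00026/0.03459 + 51 ≈ 51.37 → 51.
Kathmandu: row 0.03980–0.07439 (AQI 51–100). (100−51)·(0.07151−0.03980)/(0.07439−0.03980) + 51 = 49·0.03171/0.03459 + 51 ≈ 95.92 → 96.
AQIs: Denver=244, Fresno=80, Houston=51, Kathmandu=96. Sum = 244 + 80 + 51 + 96 = 471.

471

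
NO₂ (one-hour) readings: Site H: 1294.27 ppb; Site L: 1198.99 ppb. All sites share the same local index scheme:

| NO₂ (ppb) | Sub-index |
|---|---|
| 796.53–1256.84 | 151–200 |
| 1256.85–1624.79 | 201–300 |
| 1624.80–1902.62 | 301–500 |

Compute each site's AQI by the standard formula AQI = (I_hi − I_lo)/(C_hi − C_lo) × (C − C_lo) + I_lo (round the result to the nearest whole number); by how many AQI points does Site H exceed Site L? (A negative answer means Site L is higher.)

Site H: 1294.27 ∈ [1256.85, 1624.79] ↔ index [201, 300].
201 + (1294.27−1256.85)·(300−201)/(1624.79−1256.85) = 201 + 37.42·99/367.94 ≈ 211.07, so AQI = 211.
Site L: 1198.99 lies in 796.53–1256.84, so I_lo=151, I_hi=200, C_lo=796.53, C_hi=1256.84.
(200−151)/(1256.84−796.53) × (1198.99−796.53) + 151 = 49/460.31 × 402.46 + 151 ≈ 193.84 → 194.
AQIs: Site H=211, Site L=194. Site H (211) − Site L (194) = 17.

17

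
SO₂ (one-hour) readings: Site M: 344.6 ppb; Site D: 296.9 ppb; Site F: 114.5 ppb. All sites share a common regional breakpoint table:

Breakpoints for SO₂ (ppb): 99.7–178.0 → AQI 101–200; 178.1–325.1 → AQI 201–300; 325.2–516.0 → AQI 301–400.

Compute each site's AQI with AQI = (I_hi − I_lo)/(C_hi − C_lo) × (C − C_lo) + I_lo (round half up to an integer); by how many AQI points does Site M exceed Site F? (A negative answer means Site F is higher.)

191

Site M: 344.6 lies in 325.2–516.0, so I_lo=301, I_hi=400, C_lo=325.2, C_hi=516.0.
(400−301)/(516.0−325.2) × (344.6−325.2) + 301 = 99/190.8 × 19.4 + 301 ≈ 311.07 → 311.
Site D: row 178.1–325.1 (AQI 201–300). (300−201)·(296.9−178.1)/(325.1−178.1) + 201 = 99·118.8/147.0 + 201 ≈ 281.01 → 281.
Site F: row 99.7–178.0 (AQI 101–200). (200−101)·(114.5−99.7)/(178.0−99.7) + 101 = 99·14.8/78.3 + 101 ≈ 119.71 → 120.
AQIs: Site M=311, Site D=281, Site F=120. Site M (311) − Site F (120) = 191.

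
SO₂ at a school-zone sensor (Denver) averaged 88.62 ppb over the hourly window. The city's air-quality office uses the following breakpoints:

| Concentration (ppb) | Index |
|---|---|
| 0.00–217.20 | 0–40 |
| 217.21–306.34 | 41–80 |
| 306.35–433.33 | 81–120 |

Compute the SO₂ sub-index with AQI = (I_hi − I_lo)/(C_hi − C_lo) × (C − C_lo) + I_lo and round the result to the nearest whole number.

16

SO₂ 88.62: bracket 0.00–217.20 → index 0–40; slope 40/217.20, offset 88.62.
AQI = 0 + 40/217.20·88.62 ≈ 16.32 ⇒ 16.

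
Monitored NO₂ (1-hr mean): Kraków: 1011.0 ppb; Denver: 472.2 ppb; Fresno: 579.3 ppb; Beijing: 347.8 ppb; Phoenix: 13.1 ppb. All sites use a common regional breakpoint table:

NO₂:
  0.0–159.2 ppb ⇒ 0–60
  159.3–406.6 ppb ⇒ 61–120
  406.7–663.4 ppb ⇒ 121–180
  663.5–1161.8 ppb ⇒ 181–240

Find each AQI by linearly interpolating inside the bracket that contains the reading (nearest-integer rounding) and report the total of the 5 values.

630

Kraków: row 663.5–1161.8 (AQI 181–240). (240−181)·(1011.0−663.5)/(1161.8−663.5) + 181 = 59·347.5/498.3 + 181 ≈ 222.14 → 222.
Denver: 472.2 lies in 406.7–663.4, so I_lo=121, I_hi=180, C_lo=406.7, C_hi=663.4.
(180−121)/(663.4−406.7) × (472.2−406.7) + 121 = 59/256.7 × 65.5 + 121 ≈ 136.05 → 136.
Fresno: 579.3 ∈ [406.7, 663.4] ↔ index [121, 180].
121 + (579.3−406.7)·(180−121)/(663.4−406.7) = 121 + 172.6·59/256.7 ≈ 160.67, so AQI = 161.
Beijing: row 159.3–406.6 (AQI 61–120). (120−61)·(347.8−159.3)/(406.6−159.3) + 61 = 59·188.5/247.3 + 61 ≈ 105.97 → 106.
Phoenix: 13.1 ∈ [0.0, 159.2] ↔ index [0, 60].
0 + (13.1−0.0)·(60−0)/(159.2−0.0) = 0 + 13.1·60/159.2 ≈ 4.94, so AQI = 5.
AQIs: Kraków=222, Denver=136, Fresno=161, Beijing=106, Phoenix=5. Sum = 222 + 136 + 161 + 106 + 5 = 630.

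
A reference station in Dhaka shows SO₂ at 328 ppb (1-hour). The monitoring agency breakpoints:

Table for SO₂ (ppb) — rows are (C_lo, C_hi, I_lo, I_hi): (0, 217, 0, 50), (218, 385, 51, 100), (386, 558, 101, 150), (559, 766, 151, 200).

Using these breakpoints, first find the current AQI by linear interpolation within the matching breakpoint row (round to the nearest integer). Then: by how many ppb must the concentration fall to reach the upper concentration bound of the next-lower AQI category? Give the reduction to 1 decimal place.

SO₂ 328: bracket 218–385 → index 51–100; slope 49/167, offset 110.
AQI = 51 + 49/167·110 ≈ 83.28 ⇒ 83.
Current AQI 83 is in the Moderate range (51–100). The next-lower category tops out at AQI 50, whose upper concentration bound is 217 ppb.
Reduction needed = 328 − 217 = 111.0 ppb.

111.0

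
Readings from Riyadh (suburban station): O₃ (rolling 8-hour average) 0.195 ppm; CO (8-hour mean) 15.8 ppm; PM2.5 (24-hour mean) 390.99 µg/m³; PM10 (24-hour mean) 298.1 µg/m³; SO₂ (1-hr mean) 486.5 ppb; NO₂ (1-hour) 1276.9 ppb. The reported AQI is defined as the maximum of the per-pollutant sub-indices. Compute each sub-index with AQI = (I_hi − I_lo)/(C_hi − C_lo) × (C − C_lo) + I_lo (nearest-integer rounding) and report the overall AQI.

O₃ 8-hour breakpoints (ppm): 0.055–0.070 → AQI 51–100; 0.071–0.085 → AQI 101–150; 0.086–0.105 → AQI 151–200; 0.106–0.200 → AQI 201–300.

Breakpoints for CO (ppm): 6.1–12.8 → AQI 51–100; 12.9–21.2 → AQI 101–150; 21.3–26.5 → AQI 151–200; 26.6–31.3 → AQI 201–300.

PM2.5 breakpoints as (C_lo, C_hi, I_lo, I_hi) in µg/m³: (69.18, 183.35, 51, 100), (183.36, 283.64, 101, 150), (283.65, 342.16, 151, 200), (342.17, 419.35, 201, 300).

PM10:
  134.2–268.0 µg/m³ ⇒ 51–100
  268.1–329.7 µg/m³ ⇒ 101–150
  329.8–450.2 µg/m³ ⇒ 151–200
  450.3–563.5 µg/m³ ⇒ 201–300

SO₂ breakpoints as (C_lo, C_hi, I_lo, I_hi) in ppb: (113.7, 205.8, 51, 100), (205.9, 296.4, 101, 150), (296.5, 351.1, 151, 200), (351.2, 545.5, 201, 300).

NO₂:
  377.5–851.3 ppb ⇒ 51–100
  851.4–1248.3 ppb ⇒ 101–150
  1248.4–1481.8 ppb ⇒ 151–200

O₃: 0.195 ∈ [0.106, 0.200] ↔ index [201, 300].
201 + (0.195−0.106)·(300−201)/(0.200−0.106) = 201 + 0.089·99/0.094 ≈ 294.73, so AQI = 295.
CO 15.8: bracket 12.9–21.2 → index 101–150; slope 49/8.3, offset 2.9.
AQI = 101 + 49/8.3·2.9 ≈ 118.12 ⇒ 118.
PM2.5: 390.99 lies in 342.17–419.35, so I_lo=201, I_hi=300, C_lo=342.17, C_hi=419.35.
(300−201)/(419.35−342.17) × (390.99−342.17) + 201 = 99/77.18 × 48.82 + 201 ≈ 263.62 → 264.
PM10: 298.1 lies in 268.1–329.7, so I_lo=101, I_hi=150, C_lo=268.1, C_hi=329.7.
(150−101)/(329.7−268.1) × (298.1−268.1) + 101 = 49/61.6 × 30.0 + 101 ≈ 124.86 → 125.
SO₂: 486.5 ∈ [351.2, 545.5] ↔ index [201, 300].
201 + (486.5−351.2)·(300−201)/(545.5−351.2) = 201 + 135.3·99/194.3 ≈ 269.94, so AQI = 270.
NO₂: 1276.9 ∈ [1248.4, 1481.8] ↔ index [151, 200].
151 + (1276.9−1248.4)·(200−151)/(1481.8−1248.4) = 151 + 28.5·49/233.4 ≈ 156.98, so AQI = 157.
Sub-indices: O₃→295, CO→118, PM2.5→264, PM10→125, SO₂→270, NO₂→157. Overall AQI = max = 295; dominant pollutant is O₃.

295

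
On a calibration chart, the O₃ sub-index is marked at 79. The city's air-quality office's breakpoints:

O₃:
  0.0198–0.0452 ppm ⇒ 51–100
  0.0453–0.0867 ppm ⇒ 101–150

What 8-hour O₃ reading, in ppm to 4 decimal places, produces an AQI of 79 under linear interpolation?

AQI 79 lies in the 51–100 band, which corresponds to 0.0198–0.0452 ppm.
C = 0.0198 + (79−51)×(0.0452−0.0198)/(100−51) = 0.0198 + 28×0.0254/49 ≈ 0.034314 ppm → 0.0343 ppm to 4 dp.

0.0343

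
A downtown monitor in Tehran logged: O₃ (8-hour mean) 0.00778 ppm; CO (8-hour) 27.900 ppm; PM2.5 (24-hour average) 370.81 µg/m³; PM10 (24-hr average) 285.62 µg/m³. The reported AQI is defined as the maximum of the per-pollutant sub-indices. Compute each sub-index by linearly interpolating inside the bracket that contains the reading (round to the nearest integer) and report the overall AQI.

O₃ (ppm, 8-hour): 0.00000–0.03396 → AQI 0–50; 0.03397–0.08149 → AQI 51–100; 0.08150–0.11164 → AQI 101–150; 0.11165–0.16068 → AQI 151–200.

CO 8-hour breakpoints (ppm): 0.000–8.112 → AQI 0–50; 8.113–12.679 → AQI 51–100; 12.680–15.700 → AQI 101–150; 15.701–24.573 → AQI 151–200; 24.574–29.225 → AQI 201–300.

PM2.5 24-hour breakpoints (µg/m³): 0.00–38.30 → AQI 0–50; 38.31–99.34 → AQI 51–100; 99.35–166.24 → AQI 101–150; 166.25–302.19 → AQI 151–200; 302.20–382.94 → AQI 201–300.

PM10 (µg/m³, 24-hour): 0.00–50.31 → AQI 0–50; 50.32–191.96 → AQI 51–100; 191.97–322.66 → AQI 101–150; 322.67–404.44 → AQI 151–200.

285

O₃: 0.00778 lies in 0.00000–0.03396, so I_lo=0, I_hi=50, C_lo=0.00000, C_hi=0.03396.
(50−0)/(0.03396−0.00000) × (0.00778−0.00000) + 0 = 50/0.03396 × 0.00778 + 0 ≈ 11.45 → 11.
CO: 27.900 lies in 24.574–29.225, so I_lo=201, I_hi=300, C_lo=24.574, C_hi=29.225.
(300−201)/(29.225−24.574) × (27.900−24.574) + 201 = 99/4.651 × 3.326 + 201 ≈ 271.80 → 272.
PM2.5: 370.81 ∈ [302.20, 382.94] ↔ index [201, 300].
201 + (370.81−302.20)·(300−201)/(382.94−302.20) = 201 + 68.61·99/80.74 ≈ 285.13, so AQI = 285.
PM10: row 191.97–322.66 (AQI 101–150). (150−101)·(285.62−191.97)/(322.66−191.97) + 101 = 49·93.65/130.69 + 101 ≈ 136.11 → 136.
Sub-indices: O₃→11, CO→272, PM2.5→285, PM10→136. Overall AQI = max = 285; dominant pollutant is PM2.5.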